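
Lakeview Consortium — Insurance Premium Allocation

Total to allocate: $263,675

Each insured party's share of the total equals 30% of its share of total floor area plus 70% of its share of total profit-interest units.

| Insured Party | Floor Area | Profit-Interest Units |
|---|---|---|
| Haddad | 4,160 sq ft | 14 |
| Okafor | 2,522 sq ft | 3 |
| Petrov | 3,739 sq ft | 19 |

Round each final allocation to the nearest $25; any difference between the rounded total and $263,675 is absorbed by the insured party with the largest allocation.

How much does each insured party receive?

Floor area total 10,421; profit-interest units total 36.
Combined weights (30% floor area + 70% profit-interest units): Haddad 0.3920; Okafor 0.1309; Petrov 0.4771.
Raw shares: Haddad 103,355.43; Okafor 34,524.74; Petrov 125,794.82.
Rounded to nearest $25: Haddad $103,350; Okafor $34,525; Petrov $125,800. Sum = $263,675.
Rounded total matches; no reconciliation needed.

Haddad: $103,350 | Okafor: $34,525 | Petrov: $125,800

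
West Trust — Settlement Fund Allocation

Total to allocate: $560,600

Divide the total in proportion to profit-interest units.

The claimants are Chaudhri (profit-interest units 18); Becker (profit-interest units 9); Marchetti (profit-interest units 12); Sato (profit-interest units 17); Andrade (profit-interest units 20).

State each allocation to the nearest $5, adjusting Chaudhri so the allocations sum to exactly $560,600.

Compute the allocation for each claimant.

Sum of profit-interest units: 76.
Pro-rata amounts: Chaudhri 18/76 × $560,600 = 132,773.68; Becker 9/76 × $560,600 = 66,386.84; Marchetti 12/76 × $560,600 = 88,515.79; Sato 17/76 × $560,600 = 125,397.37; Andrade 20/76 × $560,600 = 147,526.32.
At nearest $5: Chaudhri $132,775; Becker $66,385; Marchetti $88,515; Sato $125,395; Andrade $147,525. Sum = $560,595.
Difference $560,600 − $560,595 = +$5 applied to Chaudhri: Chaudhri becomes $132,780.

Chaudhri: $132,780 | Becker: $66,385 | Marchetti: $88,515 | Sato: $125,395 | Andrade: $147,525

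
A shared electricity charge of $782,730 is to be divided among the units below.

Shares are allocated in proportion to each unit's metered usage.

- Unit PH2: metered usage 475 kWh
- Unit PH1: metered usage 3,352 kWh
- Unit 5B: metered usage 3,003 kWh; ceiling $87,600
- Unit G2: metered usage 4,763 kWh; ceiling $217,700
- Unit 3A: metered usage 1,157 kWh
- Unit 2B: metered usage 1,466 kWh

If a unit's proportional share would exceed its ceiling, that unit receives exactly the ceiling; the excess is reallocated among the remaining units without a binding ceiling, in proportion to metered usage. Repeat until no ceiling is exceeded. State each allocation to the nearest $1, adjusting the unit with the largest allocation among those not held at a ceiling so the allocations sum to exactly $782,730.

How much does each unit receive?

Unit PH2: $35,160 | Unit PH1: $248,115 | Unit 5B: $87,600 | Unit G2: $217,700 | Unit 3A: $85,641 | Unit 2B: $108,514

Sum of metered usage: 14,216.
Unconstrained shares: Unit PH2 26,153.40; Unit PH1 184,560.42; Unit 5B 165,344.55; Unit G2 262,249.79; Unit 3A 63,704.18; Unit 2B 80,717.65.
Held at cap: Unit 5B ($87,600), Unit G2 ($217,700); residual $477,430 reallocated over remaining metered usage 6,450.
Redistributed shares: Unit PH2 35,159.57 → $35,160; Unit PH1 248,115.56 → $248,116; Unit 3A 85,641.32 → $85,641; Unit 2B 108,513.55 → $108,514.
Rounding difference −$1 applied to Unit PH1 → $248,115.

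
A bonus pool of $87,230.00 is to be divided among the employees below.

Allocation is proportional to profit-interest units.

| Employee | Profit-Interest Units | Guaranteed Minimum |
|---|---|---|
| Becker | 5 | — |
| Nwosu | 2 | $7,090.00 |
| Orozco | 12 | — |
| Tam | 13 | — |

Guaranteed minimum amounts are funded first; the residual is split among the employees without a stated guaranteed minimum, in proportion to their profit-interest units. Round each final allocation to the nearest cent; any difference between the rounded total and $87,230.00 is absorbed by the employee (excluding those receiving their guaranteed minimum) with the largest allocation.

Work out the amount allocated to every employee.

Becker: $13,356.67 · Nwosu: $7,090.00 · Orozco: $32,056.00 · Tam: $34,727.33

Fund the minimums — Nwosu $7,090.00. Balance $80,140.00.
Balance split over remaining profit-interest units 30: Becker 13,356.6667 → $13,356.67; Orozco 32,056.0000 → $32,056.00; Tam 34,727.3333 → $34,727.33.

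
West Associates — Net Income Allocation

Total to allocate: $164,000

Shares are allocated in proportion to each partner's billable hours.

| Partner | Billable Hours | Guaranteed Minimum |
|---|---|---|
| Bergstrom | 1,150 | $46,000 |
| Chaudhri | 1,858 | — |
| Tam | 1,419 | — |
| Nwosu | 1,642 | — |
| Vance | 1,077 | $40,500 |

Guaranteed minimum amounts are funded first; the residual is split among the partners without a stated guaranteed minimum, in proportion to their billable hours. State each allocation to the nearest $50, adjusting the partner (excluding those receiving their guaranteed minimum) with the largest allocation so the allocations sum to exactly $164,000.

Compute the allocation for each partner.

Bergstrom: $46,000 | Chaudhri: $29,300 | Tam: $22,350 | Nwosu: $25,850 | Vance: $40,500

Minimums first: Bergstrom $46,000; Vance $40,500. Remaining pool $77,500.
Remaining pool split over remaining billable hours 4,919: Chaudhri 29,273.23 → $29,250; Tam 22,356.68 → $22,350; Nwosu 25,870.10 → $25,850.
Rounding difference +$50 applied to Chaudhri → $29,300.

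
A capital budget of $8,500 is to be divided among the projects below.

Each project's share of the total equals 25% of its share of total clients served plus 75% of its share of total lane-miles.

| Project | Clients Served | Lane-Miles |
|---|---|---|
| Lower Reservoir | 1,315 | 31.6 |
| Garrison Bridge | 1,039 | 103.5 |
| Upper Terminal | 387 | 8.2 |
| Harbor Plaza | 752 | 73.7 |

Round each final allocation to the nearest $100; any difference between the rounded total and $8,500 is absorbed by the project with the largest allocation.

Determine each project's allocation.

Lower Reservoir: $1,700; Garrison Bridge: $3,700; Upper Terminal: $500; Harbor Plaza: $2,600

Clients served total 3,493; lane-miles total 217.
Combined weights (25% clients served + 75% lane-miles): Lower Reservoir 0.2033; Garrison Bridge 0.4321; Upper Terminal 0.0560; Harbor Plaza 0.3085.
Unrounded shares: Lower Reservoir 1,728.33; Garrison Bridge 3,672.70; Upper Terminal 476.33; Harbor Plaza 2,622.64.
After rounding ($100): Lower Reservoir $1,700; Garrison Bridge $3,700; Upper Terminal $500; Harbor Plaza $2,600. Sum = $8,500.
Rounded total matches; no reconciliation needed.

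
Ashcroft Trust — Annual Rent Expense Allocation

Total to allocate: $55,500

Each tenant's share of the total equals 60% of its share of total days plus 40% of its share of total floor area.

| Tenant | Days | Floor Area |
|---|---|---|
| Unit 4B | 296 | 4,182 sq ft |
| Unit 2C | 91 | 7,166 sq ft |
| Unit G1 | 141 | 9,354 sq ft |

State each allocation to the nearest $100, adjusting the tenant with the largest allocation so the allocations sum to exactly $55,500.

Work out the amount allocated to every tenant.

Totals — days 528, floor area 20,702.
Blended shares (60% days + 40% floor area): Unit 4B 0.4172; Unit 2C 0.2419; Unit G1 0.3410.
Pro-rata amounts: Unit 4B 23,152.79; Unit 2C 13,423.74; Unit G1 18,923.47.
Rounded to nearest $100: Unit 4B $23,200; Unit 2C $13,400; Unit G1 $18,900. Sum = $55,500.
No rounding difference to absorb.

Unit 4B: $23,200; Unit 2C: $13,400; Unit G1: $18,900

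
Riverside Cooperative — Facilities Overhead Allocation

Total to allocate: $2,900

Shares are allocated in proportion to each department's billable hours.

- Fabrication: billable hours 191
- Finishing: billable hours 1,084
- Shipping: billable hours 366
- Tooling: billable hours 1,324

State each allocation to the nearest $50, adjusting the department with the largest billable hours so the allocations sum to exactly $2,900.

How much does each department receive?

Total billable hours = 191 + 1,084 + 366 + 1,324 = 2,965.
Pro-rata amounts: Fabrication 186.81; Finishing 1,060.24; Shipping 357.98; Tooling 1,294.97.
At nearest $50: Fabrication $200; Finishing $1,050; Shipping $350; Tooling $1,300. Sum = $2,900.
Rounded total matches; no reconciliation needed.

Fabrication: $200 · Finishing: $1,050 · Shipping: $350 · Tooling: $1,300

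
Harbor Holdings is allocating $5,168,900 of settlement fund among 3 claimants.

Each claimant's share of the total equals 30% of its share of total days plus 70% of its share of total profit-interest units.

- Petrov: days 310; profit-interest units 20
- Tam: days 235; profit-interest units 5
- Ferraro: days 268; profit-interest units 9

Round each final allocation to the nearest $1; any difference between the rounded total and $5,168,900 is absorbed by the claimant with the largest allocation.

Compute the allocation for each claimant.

Totals — days 813, profit-interest units 34.
Blended shares (30% days + 70% profit-interest units): Petrov 0.5262; Tam 0.1897; Ferraro 0.2842.
Raw shares: Petrov 2,719,646.97; Tam 980,318.29; Ferraro 1,468,934.74.
At nearest $1: Petrov $2,719,647; Tam $980,318; Ferraro $1,468,935. Sum = $5,168,900.
Sum already equals the total — no adjustment.

Petrov: $2,719,647 · Tam: $980,318 · Ferraro: $1,468,935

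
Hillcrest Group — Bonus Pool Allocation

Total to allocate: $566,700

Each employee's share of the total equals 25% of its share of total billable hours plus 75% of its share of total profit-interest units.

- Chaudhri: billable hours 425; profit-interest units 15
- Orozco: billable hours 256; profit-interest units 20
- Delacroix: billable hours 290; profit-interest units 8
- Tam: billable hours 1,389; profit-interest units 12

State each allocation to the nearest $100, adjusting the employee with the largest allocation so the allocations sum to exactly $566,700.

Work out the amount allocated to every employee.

Billable hours total 2,360; profit-interest units total 55.
Composite weights (25% billable hours + 75% profit-interest units): Chaudhri 0.2496; Orozco 0.2998; Delacroix 0.1398; Tam 0.3108.
Proportional shares: Chaudhri 141,429.42; Orozco 169,922.68; Delacroix 79,231.03; Tam 176,116.87.
After rounding ($100): Chaudhri $141,400; Orozco $169,900; Delacroix $79,200; Tam $176,100. Sum = $566,600.
Difference $566,700 − $566,600 = +$100 applied to largest allocation (Tam): Tam becomes $176,200.

Chaudhri: $141,400 · Orozco: $169,900 · Delacroix: $79,200 · Tam: $176,200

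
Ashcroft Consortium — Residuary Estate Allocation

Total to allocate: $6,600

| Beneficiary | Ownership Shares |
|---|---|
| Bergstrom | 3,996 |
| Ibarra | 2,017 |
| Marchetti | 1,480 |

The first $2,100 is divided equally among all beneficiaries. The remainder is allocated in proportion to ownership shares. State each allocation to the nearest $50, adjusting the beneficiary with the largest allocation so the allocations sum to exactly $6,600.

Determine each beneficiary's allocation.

$2,100 shared equally gives $700 per beneficiary.
Remainder $4,500 by ownership shares (total 7,493): Bergstrom 2,399.84 → $2,400; Ibarra 1,211.33 → $1,200; Marchetti 888.83 → $900.
Totals: Bergstrom $700 + $2,400 = $3,100; Ibarra $700 + $1,200 = $1,900; Marchetti $700 + $900 = $1,600.

Bergstrom: $3,100 · Ibarra: $1,900 · Marchetti: $1,600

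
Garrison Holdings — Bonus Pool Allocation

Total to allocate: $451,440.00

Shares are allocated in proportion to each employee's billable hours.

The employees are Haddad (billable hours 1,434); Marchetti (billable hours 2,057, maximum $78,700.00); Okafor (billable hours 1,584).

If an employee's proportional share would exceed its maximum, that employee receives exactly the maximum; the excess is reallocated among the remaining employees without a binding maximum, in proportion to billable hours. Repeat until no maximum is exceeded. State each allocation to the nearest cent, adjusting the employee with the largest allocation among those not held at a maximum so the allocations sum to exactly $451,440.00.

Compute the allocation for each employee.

Haddad: $177,107.08 · Marchetti: $78,700.00 · Okafor: $195,632.92

Sum of billable hours: 5,075.
Proportional shares (ignoring caps): Haddad 127,559.5980; Marchetti 182,977.7498; Okafor 140,902.6522.
Cap binds for Marchetti ($78,700.00); remaining pool $372,740.00 reallocated over remaining billable hours 3,018.
Redistributed shares: Haddad 177,107.0775 → $177,107.08; Okafor 195,632.9225 → $195,632.92.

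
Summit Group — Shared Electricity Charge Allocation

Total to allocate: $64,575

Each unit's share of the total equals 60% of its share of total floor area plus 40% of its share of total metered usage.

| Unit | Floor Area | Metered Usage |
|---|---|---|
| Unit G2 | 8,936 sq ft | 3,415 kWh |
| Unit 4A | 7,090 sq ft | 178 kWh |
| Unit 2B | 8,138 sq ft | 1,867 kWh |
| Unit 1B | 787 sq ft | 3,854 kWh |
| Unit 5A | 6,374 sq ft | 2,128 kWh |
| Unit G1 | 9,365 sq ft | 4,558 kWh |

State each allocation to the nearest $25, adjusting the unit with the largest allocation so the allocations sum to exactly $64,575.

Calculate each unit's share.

Floor area total 40,690; metered usage total 16,000.
Blended shares (60% floor area + 40% metered usage): Unit G2 0.2171; Unit 4A 0.1090; Unit 2B 0.1667; Unit 1B 0.1080; Unit 5A 0.1472; Unit G1 0.2520.
Pro-rata amounts: Unit G2 14,021.95; Unit 4A 7,038.45; Unit 2B 10,763.04; Unit 1B 6,971.18; Unit 5A 9,504.71; Unit G1 16,275.67.
After rounding ($25): Unit G2 $14,025; Unit 4A $7,050; Unit 2B $10,775; Unit 1B $6,975; Unit 5A $9,500; Unit G1 $16,275. Sum = $64,600.
Difference $64,575 − $64,600 = −$25 applied to largest allocation (Unit G1): Unit G1 becomes $16,250.

Unit G2: $14,025 | Unit 4A: $7,050 | Unit 2B: $10,775 | Unit 1B: $6,975 | Unit 5A: $9,500 | Unit G1: $16,250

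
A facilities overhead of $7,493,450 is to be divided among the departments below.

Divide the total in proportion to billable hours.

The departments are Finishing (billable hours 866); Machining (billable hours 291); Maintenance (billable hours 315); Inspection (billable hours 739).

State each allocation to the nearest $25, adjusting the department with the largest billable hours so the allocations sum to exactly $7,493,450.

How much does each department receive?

Combined billable hours = 866 + 291 + 315 + 739 = 2,211.
Unrounded shares: Finishing 2,935,019.31; Machining 986,247.83; Maintenance 1,067,587.86; Inspection 2,504,595.00.
After rounding ($25): Finishing $2,935,025; Machining $986,250; Maintenance $1,067,600; Inspection $2,504,600. Sum = $7,493,475.
Difference $7,493,450 − $7,493,475 = −$25 applied to largest billable hours (Finishing): Finishing becomes $2,935,000.

Finishing: $2,935,000 · Machining: $986,250 · Maintenance: $1,067,600 · Inspection: $2,504,600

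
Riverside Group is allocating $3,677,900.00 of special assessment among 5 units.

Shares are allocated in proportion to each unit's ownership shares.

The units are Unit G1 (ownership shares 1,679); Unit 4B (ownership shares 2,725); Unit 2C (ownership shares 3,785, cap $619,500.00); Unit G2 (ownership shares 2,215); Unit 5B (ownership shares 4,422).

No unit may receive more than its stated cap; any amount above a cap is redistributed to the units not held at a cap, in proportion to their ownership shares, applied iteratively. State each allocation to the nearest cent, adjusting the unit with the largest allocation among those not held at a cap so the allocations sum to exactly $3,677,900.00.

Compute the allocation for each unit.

Total ownership shares = 14,826.
Proportional shares (ignoring caps): Unit G1 416,511.1358; Unit 4B 675,993.3563; Unit 2C 938,948.5701; Unit G2 549,477.1685; Unit 5B 1,096,969.7693.
Cap binds for Unit 2C ($619,500.00); balance $3,058,400.00 reallocated over remaining ownership shares 11,041.
Remaining shares: Unit G1 465,089.5390 → $465,089.54; Unit 4B 754,835.6127 → $754,835.61; Unit G2 613,563.6265 → $613,563.63; Unit 5B 1,224,911.2218 → $1,224,911.22.

Unit G1: $465,089.54 · Unit 4B: $754,835.61 · Unit 2C: $619,500.00 · Unit G2: $613,563.63 · Unit 5B: $1,224,911.22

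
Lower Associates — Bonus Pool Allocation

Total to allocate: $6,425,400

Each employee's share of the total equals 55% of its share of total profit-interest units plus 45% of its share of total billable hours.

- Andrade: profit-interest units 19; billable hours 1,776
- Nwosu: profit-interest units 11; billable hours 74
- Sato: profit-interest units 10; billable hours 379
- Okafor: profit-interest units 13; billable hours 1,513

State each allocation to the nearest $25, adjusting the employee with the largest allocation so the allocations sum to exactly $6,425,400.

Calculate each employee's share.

Andrade: $2,639,175 · Nwosu: $790,650 · Sato: $959,650 · Okafor: $2,035,925

Totals — profit-interest units 53, billable hours 3,742.
Combined weights (55% profit-interest units + 45% billable hours): Andrade 0.4107; Nwosu 0.1230; Sato 0.1494; Okafor 0.3169.
Pro-rata amounts: Andrade 2,639,203.75; Nwosu 790,645.01; Sato 959,638.74; Okafor 2,035,912.51.
Rounded to nearest $25: Andrade $2,639,200; Nwosu $790,650; Sato $959,650; Okafor $2,035,925. Sum = $6,425,425.
Difference $6,425,400 − $6,425,425 = −$25 applied to largest allocation (Andrade): Andrade becomes $2,639,175.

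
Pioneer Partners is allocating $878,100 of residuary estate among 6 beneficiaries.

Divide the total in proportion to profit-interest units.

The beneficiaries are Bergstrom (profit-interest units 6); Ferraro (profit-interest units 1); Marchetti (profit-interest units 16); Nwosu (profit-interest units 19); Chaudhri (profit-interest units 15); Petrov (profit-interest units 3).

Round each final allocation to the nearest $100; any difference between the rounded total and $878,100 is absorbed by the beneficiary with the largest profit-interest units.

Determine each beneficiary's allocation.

Bergstrom: $87,800 | Ferraro: $14,600 | Marchetti: $234,200 | Nwosu: $278,100 | Chaudhri: $219,500 | Petrov: $43,900

Combined profit-interest units = 6 + 1 + 16 + 19 + 15 + 3 = 60.
Pro-rata amounts: Bergstrom 87,810.00; Ferraro 14,635.00; Marchetti 234,160.00; Nwosu 278,065.00; Chaudhri 219,525.00; Petrov 43,905.00.
After rounding ($100): Bergstrom $87,800; Ferraro $14,600; Marchetti $234,200; Nwosu $278,100; Chaudhri $219,500; Petrov $43,900. Sum = $878,100.
Sum already equals the total — no adjustment.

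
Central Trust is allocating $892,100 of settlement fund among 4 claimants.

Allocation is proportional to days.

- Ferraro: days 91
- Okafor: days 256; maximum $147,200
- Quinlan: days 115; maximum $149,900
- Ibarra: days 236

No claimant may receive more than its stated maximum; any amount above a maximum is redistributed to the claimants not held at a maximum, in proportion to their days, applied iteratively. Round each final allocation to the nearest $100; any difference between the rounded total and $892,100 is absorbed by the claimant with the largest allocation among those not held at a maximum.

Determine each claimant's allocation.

Days total: 698.
Unconstrained shares: Ferraro 116,305.30; Okafor 327,188.54; Quinlan 146,979.23; Ibarra 301,626.93.
Held at cap: Okafor ($147,200); balance $744,900 reallocated over remaining days 442.
Held at cap: Quinlan ($149,900); balance $595,000 reallocated over remaining days 327.
Redistributed shares: Ferraro 165,581.04 → $165,600; Ibarra 429,418.96 → $429,400.

Ferraro: $165,600; Okafor: $147,200; Quinlan: $149,900; Ibarra: $429,400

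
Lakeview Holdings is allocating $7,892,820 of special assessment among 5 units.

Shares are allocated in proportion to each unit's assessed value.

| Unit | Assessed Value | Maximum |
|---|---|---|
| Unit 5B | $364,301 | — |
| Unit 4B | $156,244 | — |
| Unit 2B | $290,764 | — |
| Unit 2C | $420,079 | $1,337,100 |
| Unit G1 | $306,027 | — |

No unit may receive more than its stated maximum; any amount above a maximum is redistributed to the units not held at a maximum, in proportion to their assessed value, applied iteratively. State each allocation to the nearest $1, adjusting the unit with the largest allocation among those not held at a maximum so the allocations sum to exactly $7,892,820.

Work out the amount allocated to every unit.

Assessed value total: 1,537,415.
Unconstrained shares: Unit 5B 1,870,257.69; Unit 4B 802,129.40; Unit 2B 1,492,731.58; Unit 2C 2,156,612.19; Unit G1 1,571,089.15.
Held at cap: Unit 2C ($1,337,100); balance $6,555,720 reallocated over remaining assessed value 1,117,336.
Shares after redistribution: Unit 5B 2,137,454.94 → $2,137,455; Unit 4B 916,726.85 → $916,727; Unit 2B 1,705,992.98 → $1,705,993; Unit G1 1,795,545.23 → $1,795,545.

Unit 5B: $2,137,455 · Unit 4B: $916,727 · Unit 2B: $1,705,993 · Unit 2C: $1,337,100 · Unit G1: $1,795,545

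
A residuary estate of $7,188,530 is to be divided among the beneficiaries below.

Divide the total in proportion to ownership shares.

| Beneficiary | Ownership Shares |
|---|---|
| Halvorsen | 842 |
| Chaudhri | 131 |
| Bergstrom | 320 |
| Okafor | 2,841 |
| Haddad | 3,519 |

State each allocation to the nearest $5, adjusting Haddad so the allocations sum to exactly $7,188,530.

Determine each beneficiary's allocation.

Halvorsen: $790,900; Chaudhri: $123,050; Bergstrom: $300,580; Okafor: $2,668,575; Haddad: $3,305,425

Ownership shares total: 7,653.
Raw shares: Halvorsen 842/7,653 × $7,188,530 = 790,897.98; Chaudhri 131/7,653 × $7,188,530 = 123,049.45; Bergstrom 320/7,653 × $7,188,530 = 300,578.81; Okafor 2,841/7,653 × $7,188,530 = 2,668,576.21; Haddad 3,519/7,653 × $7,188,530 = 3,305,427.55.
Rounded to nearest $5: Halvorsen $790,900; Chaudhri $123,050; Bergstrom $300,580; Okafor $2,668,575; Haddad $3,305,430. Sum = $7,188,535.
Difference $7,188,530 − $7,188,535 = −$5 applied to Haddad: Haddad becomes $3,305,425.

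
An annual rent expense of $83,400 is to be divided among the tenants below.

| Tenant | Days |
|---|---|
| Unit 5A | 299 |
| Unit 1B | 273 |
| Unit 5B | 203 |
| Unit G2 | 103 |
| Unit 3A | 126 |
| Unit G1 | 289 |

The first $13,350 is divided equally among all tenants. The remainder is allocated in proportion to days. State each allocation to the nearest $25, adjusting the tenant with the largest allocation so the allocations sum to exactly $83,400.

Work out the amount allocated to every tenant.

$13,350 shared equally gives $2,225 per tenant.
Remainder $70,050 by days (total 1,293): Unit 5A 16,198.72 → $16,200; Unit 1B 14,790.14 → $14,800; Unit 5B 10,997.80 → $11,000; Unit G2 5,580.16 → $5,575; Unit 3A 6,826.22 → $6,825; Unit G1 15,656.96 → $15,650.
Totals: Unit 5A $2,225 + $16,200 = $18,425; Unit 1B $2,225 + $14,800 = $17,025; Unit 5B $2,225 + $11,000 = $13,225; Unit G2 $2,225 + $5,575 = $7,800; Unit 3A $2,225 + $6,825 = $9,050; Unit G1 $2,225 + $15,650 = $17,875.

Unit 5A: $18,425 · Unit 1B: $17,025 · Unit 5B: $13,225 · Unit G2: $7,800 · Unit 3A: $9,050 · Unit G1: $17,875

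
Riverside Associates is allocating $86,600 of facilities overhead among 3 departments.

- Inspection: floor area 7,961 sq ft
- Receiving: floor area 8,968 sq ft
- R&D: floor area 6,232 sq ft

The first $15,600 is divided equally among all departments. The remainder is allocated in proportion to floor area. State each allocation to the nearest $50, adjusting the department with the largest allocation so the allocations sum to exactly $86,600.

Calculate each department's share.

First tranche $15,600 split equally: $5,200 each.
Remainder $71,000 by floor area (total 23,161): Inspection 24,404.43 → $24,400; Receiving 27,491.39 → $27,500; R&D 19,104.18 → $19,100.
Totals: Inspection $5,200 + $24,400 = $29,600; Receiving $5,200 + $27,500 = $32,700; R&D $5,200 + $19,100 = $24,300.

Inspection: $29,600 | Receiving: $32,700 | R&D: $24,300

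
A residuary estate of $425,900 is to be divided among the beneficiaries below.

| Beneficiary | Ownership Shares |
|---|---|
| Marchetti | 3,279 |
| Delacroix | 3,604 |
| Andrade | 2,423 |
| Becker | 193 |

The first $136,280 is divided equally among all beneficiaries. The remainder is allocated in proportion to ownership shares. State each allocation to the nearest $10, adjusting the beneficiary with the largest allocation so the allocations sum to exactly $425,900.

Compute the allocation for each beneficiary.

Marchetti: $134,050; Delacroix: $143,950; Andrade: $107,950; Becker: $39,950

Equal tier: $136,280 ÷ 4 = $34,070 apiece.
Remainder $289,620 by ownership shares (total 9,499): Marchetti 99,975.15 → $99,980; Delacroix 109,884.25 → $109,880; Andrade 73,876.12 → $73,880; Becker 5,884.48 → $5,880.
Totals: Marchetti $34,070 + $99,980 = $134,050; Delacroix $34,070 + $109,880 = $143,950; Andrade $34,070 + $73,880 = $107,950; Becker $34,070 + $5,880 = $39,950.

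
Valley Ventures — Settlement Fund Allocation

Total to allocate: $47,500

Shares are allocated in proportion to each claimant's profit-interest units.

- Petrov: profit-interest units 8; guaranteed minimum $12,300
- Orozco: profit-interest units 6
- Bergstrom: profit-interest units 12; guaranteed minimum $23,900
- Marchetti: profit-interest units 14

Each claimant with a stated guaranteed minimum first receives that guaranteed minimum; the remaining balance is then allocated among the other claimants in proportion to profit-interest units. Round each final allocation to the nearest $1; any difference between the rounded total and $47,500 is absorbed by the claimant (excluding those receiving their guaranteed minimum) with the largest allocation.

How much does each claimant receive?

Petrov: $12,300; Orozco: $3,390; Bergstrom: $23,900; Marchetti: $7,910

Fund the minimums — Petrov $12,300; Bergstrom $23,900. Remaining pool $11,300.
Remaining pool split over remaining profit-interest units 20: Orozco 3,390.00 → $3,390; Marchetti 7,910.00 → $7,910.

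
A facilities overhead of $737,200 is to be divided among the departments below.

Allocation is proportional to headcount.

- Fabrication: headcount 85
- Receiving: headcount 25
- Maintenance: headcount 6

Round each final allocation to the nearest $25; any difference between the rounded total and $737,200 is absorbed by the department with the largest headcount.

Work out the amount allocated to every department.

Headcount total: 85 + 25 + 6 = 116.
Proportional shares: Fabrication 540,189.66; Receiving 158,879.31; Maintenance 38,131.03.
Rounded to nearest $25: Fabrication $540,200; Receiving $158,875; Maintenance $38,125. Sum = $737,200.
Sum already equals the total — no adjustment.

Fabrication: $540,200; Receiving: $158,875; Maintenance: $38,125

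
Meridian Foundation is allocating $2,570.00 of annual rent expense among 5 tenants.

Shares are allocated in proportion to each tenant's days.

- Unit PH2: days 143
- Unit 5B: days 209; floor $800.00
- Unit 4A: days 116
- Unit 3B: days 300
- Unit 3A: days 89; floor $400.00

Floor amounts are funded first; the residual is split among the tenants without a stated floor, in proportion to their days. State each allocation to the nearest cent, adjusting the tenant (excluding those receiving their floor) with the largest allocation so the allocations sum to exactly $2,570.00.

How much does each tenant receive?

Unit PH2: $350.47; Unit 5B: $800.00; Unit 4A: $284.29; Unit 3B: $735.24; Unit 3A: $400.00

Guaranteed amounts: Unit 5B $800.00; Unit 3A $400.00. Balance $1,370.00.
Balance split over remaining days 559: Unit PH2 350.4651 → $350.47; Unit 4A 284.2934 → $284.29; Unit 3B 735.2415 → $735.24.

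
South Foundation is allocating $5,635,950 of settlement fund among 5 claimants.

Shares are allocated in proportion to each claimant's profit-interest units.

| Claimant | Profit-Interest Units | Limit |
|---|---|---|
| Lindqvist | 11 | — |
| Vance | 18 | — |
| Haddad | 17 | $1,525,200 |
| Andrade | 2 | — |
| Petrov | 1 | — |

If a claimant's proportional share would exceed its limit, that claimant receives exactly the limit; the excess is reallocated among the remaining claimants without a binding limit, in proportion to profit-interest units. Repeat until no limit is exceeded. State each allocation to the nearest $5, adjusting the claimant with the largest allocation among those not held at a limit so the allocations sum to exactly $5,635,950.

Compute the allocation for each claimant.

Total profit-interest units = 49.
Pro-rata shares before constraints: Lindqvist 1,265,213.27; Vance 2,070,348.98; Haddad 1,955,329.59; Andrade 230,038.78; Petrov 115,019.39.
Capped: Haddad ($1,525,200); residual $4,110,750 reallocated over remaining profit-interest units 32.
Redistributed shares: Lindqvist 1,413,070.31 → $1,413,070; Vance 2,312,296.88 → $2,312,295; Andrade 256,921.88 → $256,920; Petrov 128,460.94 → $128,460.
Rounding difference +$5 applied to Vance → $2,312,300.

Lindqvist: $1,413,070 | Vance: $2,312,300 | Haddad: $1,525,200 | Andrade: $256,920 | Petrov: $128,460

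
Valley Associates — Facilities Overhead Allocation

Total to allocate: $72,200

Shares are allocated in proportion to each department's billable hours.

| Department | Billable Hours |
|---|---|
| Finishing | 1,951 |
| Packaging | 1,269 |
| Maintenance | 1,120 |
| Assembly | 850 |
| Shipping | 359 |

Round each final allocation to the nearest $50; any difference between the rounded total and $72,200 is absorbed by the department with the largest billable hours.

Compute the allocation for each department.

Total billable hours = 5,549.
Pro-rata amounts: Finishing 1,951/5,549 × $72,200 = 25,385.15; Packaging 1,269/5,549 × $72,200 = 16,511.41; Maintenance 1,120/5,549 × $72,200 = 14,572.72; Assembly 850/5,549 × $72,200 = 11,059.65; Shipping 359/5,549 × $72,200 = 4,671.08.
At nearest $50: Finishing $25,400; Packaging $16,500; Maintenance $14,550; Assembly $11,050; Shipping $4,650. Sum = $72,150.
Difference $72,200 − $72,150 = +$50 applied to largest billable hours (Finishing): Finishing becomes $25,450.

Finishing: $25,450 | Packaging: $16,500 | Maintenance: $14,550 | Assembly: $11,050 | Shipping: $4,650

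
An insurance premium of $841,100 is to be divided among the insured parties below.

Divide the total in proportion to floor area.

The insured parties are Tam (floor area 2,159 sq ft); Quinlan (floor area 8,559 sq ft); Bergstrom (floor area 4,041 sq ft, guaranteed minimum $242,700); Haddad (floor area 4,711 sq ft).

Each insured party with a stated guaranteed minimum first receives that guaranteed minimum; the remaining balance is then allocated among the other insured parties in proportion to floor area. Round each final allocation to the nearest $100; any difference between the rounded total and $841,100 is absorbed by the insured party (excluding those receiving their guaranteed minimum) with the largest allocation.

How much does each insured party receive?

Tam: $83,700 · Quinlan: $332,000 · Bergstrom: $242,700 · Haddad: $182,700

Guaranteed amounts: Bergstrom $242,700. Balance $598,400.
Balance split over remaining floor area 15,429: Tam 83,734.89 → $83,700; Quinlan 331,953.18 → $332,000; Haddad 182,711.93 → $182,700.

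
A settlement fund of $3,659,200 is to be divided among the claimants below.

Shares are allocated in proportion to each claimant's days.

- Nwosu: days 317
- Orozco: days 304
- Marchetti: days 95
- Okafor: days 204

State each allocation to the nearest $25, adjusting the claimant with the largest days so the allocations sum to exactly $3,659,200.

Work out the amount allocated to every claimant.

Combined days = 317 + 304 + 95 + 204 = 920.
Unrounded shares: Nwosu 1,260,833.04; Orozco 1,209,126.96; Marchetti 377,852.17; Okafor 811,387.83.
After rounding ($25): Nwosu $1,260,825; Orozco $1,209,125; Marchetti $377,850; Okafor $811,400. Sum = $3,659,200.
Rounded total matches; no reconciliation needed.

Nwosu: $1,260,825 · Orozco: $1,209,125 · Marchetti: $377,850 · Okafor: $811,400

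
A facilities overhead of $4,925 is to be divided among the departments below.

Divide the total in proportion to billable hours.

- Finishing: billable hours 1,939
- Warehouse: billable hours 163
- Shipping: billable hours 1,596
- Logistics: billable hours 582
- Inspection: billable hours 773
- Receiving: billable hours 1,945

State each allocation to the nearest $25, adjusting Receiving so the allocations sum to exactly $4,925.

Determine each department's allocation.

Billable hours total: 6,998.
Proportional shares: Finishing 1,939/6,998 × $4,925 = 1,364.61; Warehouse 163/6,998 × $4,925 = 114.71; Shipping 1,596/6,998 × $4,925 = 1,123.22; Logistics 582/6,998 × $4,925 = 409.60; Inspection 773/6,998 × $4,925 = 544.02; Receiving 1,945/6,998 × $4,925 = 1,368.84.
At nearest $25: Finishing $1,375; Warehouse $125; Shipping $1,125; Logistics $400; Inspection $550; Receiving $1,375. Sum = $4,950.
Difference $4,925 − $4,950 = −$25 applied to Receiving: Receiving becomes $1,350.

Finishing: $1,375 | Warehouse: $125 | Shipping: $1,125 | Logistics: $400 | Inspection: $550 | Receiving: $1,350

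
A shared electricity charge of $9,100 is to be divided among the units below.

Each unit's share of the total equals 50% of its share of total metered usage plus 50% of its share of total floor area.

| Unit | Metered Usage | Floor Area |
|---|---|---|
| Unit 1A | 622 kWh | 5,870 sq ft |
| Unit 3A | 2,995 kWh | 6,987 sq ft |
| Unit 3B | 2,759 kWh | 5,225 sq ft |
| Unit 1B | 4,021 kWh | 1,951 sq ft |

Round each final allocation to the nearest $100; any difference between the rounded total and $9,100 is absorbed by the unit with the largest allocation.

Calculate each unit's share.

Unit 1A: $1,600 · Unit 3A: $2,900 · Unit 3B: $2,400 · Unit 1B: $2,200

Metered usage total 10,397; floor area total 20,033.
Blended shares (50% metered usage + 50% floor area): Unit 1A 0.1764; Unit 3A 0.3184; Unit 3B 0.2631; Unit 1B 0.2421.
Proportional shares: Unit 1A 1,605.43; Unit 3A 2,897.61; Unit 3B 2,394.14; Unit 1B 2,202.82.
Rounded to nearest $100: Unit 1A $1,600; Unit 3A $2,900; Unit 3B $2,400; Unit 1B $2,200. Sum = $9,100.
No rounding difference to absorb.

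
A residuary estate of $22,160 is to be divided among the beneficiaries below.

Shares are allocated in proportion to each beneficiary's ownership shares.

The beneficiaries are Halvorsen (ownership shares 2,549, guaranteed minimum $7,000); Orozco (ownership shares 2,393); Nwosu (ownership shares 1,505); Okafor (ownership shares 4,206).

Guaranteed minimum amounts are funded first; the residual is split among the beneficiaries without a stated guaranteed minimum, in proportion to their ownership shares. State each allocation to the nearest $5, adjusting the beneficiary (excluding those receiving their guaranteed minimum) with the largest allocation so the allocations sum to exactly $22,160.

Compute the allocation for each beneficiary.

Halvorsen: $7,000 · Orozco: $4,475 · Nwosu: $2,815 · Okafor: $7,870

Fund the minimums — Halvorsen $7,000. Balance $15,160.
Balance split over remaining ownership shares 8,104: Orozco 4,476.54 → $4,475; Nwosu 2,815.38 → $2,815; Okafor 7,868.08 → $7,870.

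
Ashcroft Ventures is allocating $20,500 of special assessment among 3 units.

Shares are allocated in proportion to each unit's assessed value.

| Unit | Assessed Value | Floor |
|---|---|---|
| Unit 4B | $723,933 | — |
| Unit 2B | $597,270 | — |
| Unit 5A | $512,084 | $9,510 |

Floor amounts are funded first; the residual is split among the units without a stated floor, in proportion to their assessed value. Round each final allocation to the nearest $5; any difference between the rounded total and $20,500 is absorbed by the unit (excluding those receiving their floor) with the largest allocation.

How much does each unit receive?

Unit 4B: $6,020; Unit 2B: $4,970; Unit 5A: $9,510

Fund the minimums — Unit 5A $9,510. Residual $10,990.
Residual split over remaining assessed value 1,321,203: Unit 4B 6,021.80 → $6,020; Unit 2B 4,968.20 → $4,970.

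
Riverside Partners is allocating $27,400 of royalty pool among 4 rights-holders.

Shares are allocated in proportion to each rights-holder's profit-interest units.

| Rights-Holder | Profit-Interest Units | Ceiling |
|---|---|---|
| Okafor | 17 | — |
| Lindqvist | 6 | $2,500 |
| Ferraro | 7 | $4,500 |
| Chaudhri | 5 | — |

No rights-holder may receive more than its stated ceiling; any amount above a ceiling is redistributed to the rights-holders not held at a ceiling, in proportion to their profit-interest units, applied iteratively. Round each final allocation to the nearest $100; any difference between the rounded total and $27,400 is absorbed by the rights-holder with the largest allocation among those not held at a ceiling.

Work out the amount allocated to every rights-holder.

Combined profit-interest units = 35.
Proportional shares (ignoring caps): Okafor 13,308.57; Lindqvist 4,697.14; Ferraro 5,480.00; Chaudhri 3,914.29.
Cap binds for Lindqvist ($2,500), Ferraro ($4,500); balance $20,400 reallocated over remaining profit-interest units 22.
Redistributed shares: Okafor 15,763.64 → $15,800; Chaudhri 4,636.36 → $4,600.

Okafor: $15,800 · Lindqvist: $2,500 · Ferraro: $4,500 · Chaudhri: $4,600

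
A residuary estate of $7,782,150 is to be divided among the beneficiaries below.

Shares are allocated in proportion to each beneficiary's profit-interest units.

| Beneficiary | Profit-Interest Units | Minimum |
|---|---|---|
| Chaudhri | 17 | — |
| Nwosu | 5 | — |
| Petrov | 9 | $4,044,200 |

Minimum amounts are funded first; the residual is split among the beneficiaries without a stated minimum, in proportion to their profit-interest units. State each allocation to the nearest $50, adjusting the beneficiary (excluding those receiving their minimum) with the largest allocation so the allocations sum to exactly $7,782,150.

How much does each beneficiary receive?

Fund the minimums — Petrov $4,044,200. Balance $3,737,950.
Balance split over remaining profit-interest units 22: Chaudhri 2,888,415.91 → $2,888,400; Nwosu 849,534.09 → $849,550.

Chaudhri: $2,888,400; Nwosu: $849,550; Petrov: $4,044,200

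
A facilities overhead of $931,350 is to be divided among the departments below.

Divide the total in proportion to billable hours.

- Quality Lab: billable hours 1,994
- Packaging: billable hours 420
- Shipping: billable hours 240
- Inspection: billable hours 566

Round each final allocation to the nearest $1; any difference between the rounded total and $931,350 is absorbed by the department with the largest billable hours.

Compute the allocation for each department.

Quality Lab: $576,744 | Packaging: $121,480 | Shipping: $69,417 | Inspection: $163,709

Sum of billable hours: 1,994 + 420 + 240 + 566 = 3,220.
Pro-rata amounts: Quality Lab 576,742.83; Packaging 121,480.43; Shipping 69,417.39; Inspection 163,709.35.
Rounded to nearest $1: Quality Lab $576,743; Packaging $121,480; Shipping $69,417; Inspection $163,709. Sum = $931,349.
Difference $931,350 − $931,349 = +$1 applied to largest billable hours (Quality Lab): Quality Lab becomes $576,744.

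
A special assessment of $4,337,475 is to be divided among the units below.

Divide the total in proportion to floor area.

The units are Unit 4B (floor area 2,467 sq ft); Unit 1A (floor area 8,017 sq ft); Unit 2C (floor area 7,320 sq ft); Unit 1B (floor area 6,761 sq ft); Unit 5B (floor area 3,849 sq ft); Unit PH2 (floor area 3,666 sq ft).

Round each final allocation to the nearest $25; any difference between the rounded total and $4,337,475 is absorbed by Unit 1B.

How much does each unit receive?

Total floor area = 32,080.
Proportional shares: Unit 4B 2,467/32,080 × $4,337,475 = 333,558.32; Unit 1A 8,017/32,080 × $4,337,475 = 1,083,963.13; Unit 2C 7,320/32,080 × $4,337,475 = 989,723.10; Unit 1B 6,761/32,080 × $4,337,475 = 914,141.79; Unit 5B 3,849/32,080 × $4,337,475 = 520,415.88; Unit PH2 3,666/32,080 × $4,337,475 = 495,672.80.
Rounded to nearest $25: Unit 4B $333,550; Unit 1A $1,083,975; Unit 2C $989,725; Unit 1B $914,150; Unit 5B $520,425; Unit PH2 $495,675. Sum = $4,337,500.
Difference $4,337,475 − $4,337,500 = −$25 applied to Unit 1B: Unit 1B becomes $914,125.

Unit 4B: $333,550; Unit 1A: $1,083,975; Unit 2C: $989,725; Unit 1B: $914,125; Unit 5B: $520,425; Unit PH2: $495,675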